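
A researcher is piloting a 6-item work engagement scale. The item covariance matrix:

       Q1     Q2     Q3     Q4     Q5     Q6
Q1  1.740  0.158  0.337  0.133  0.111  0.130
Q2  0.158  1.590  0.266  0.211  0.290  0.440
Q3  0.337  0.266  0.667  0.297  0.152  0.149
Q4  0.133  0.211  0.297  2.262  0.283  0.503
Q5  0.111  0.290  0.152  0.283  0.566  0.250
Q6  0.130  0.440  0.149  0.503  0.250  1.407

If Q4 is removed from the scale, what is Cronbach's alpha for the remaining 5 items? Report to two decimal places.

Remaining items: Q1, Q2, Q3, Q5, Q6 (k = 5).
ΣVar(i) = 1.740 + 1.590 + 0.667 + 0.566 + 1.407 = 5.970
σ²_T = 5.970 + 2 × 2.283 = 10.536
α (item deleted) = (5/4)·(1 − 5.970/10.536) = 0.54

Cronbach's alpha = 0.54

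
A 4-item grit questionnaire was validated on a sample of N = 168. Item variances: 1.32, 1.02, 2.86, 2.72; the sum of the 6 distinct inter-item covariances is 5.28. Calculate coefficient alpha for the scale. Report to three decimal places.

coefficient alpha = 0.762

ΣVar(i) = 1.32 + 1.02 + 2.86 + 2.72 = 7.92
Sum of distinct covariances = 5.28
σ²_total = ΣVar(i) + 2·Σcov = 7.92 + 2 × 5.28 = 18.48
α = (4/3)·(1 − 7.92/18.48) = 0.762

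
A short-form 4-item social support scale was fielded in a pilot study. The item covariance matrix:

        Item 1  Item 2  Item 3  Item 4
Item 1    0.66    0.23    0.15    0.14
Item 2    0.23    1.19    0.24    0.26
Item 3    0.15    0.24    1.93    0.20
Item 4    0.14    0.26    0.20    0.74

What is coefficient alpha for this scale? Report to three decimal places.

Σσ²ᵢ = 0.66 + 1.19 + 1.93 + 0.74 = 4.52
Sum of off-diagonal covariances = 1.22
σ²_T = 4.52 + 2 × 1.22 = 6.96
α = (k/(k−1))·(1 − Σσ²ᵢ/σ²_T) = (4/3)·(1 − 4.52/6.96) = 0.467

α = 0.467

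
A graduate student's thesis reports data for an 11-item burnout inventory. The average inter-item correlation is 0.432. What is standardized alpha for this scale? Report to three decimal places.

Standardized α = k·r̄ / (1 + (k−1)·r̄) = 11 × 0.432 / (1 + 10 × 0.432)
  = 4.7520 / 5.3200 = 0.893

α = 0.893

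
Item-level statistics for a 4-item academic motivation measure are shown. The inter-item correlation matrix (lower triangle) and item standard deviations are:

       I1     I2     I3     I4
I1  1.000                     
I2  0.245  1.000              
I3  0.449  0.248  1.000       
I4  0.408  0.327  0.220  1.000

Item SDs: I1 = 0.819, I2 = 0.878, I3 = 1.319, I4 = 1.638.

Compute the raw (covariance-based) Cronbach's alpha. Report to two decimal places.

Cronbach's alpha = 0.61

Σσ²ᵢ = 0.819² + 0.878² + 1.319² + 1.638² = 5.8644
Covariances σ_ij = r_ij · s_i · s_j:
  σ(I1,I2) = 0.245 × 0.819 × 0.878 = 0.1762
  σ(I1,I3) = 0.449 × 0.819 × 1.319 = 0.4850
  σ(I1,I4) = 0.408 × 0.819 × 1.638 = 0.5473
  σ(I2,I3) = 0.248 × 0.878 × 1.319 = 0.2872
  σ(I2,I4) = 0.327 × 0.878 × 1.638 = 0.4703
  σ(I3,I4) = 0.220 × 1.319 × 1.638 = 0.4753
σ²_T = Σσ²ᵢ + 2·Σσ_ij = 5.8644 + 2 × 2.4413 = 10.7470
α = (4/3)·(1 − 5.8644/10.7470) = 0.61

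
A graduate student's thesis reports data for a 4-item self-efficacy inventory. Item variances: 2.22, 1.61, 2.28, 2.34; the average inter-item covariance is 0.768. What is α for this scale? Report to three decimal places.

sum of item variances = 2.22 + 1.61 + 2.28 + 2.34 = 8.45
Sum of the 6 distinct covariances = 6 × 0.768 = 4.608
σ²_T = sum of item variances + 2·Σcov = 8.45 + 2 × 4.608 = 17.666
α = (4/3)·(1 − 8.45/17.666) = 0.696

α = 0.696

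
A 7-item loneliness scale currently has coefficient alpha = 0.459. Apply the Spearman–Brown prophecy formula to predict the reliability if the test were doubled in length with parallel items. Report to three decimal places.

predicted reliability = 0.629

Length factor m = 2
α' = m·α / (1 + (m−1)·α)
   = 2 × 0.459 / (1 + (2 − 1) × 0.459)
   = 0.9180 / 1.4590 = 0.629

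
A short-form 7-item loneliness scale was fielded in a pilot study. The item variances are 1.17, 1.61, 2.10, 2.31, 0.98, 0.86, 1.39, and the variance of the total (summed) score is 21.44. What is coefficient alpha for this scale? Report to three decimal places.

Σσ²ᵢ = 1.17 + 1.61 + 2.10 + 2.31 + 0.98 + 0.86 + 1.39 = 10.42
α = (k/(k−1))·(1 − Σσ²ᵢ/Var(T)) = (7/6)·(1 − 10.42/21.44) = 0.600

α = 0.600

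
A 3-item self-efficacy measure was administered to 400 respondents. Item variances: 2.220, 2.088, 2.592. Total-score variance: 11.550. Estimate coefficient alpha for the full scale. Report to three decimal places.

ΣVar(i) = 2.220 + 2.088 + 2.592 = 6.900
α = (k/(k−1))·(1 − ΣVar(i)/Var(T)) = (3/2)·(1 − 6.900/11.550) = 0.604

coefficient alpha = 0.604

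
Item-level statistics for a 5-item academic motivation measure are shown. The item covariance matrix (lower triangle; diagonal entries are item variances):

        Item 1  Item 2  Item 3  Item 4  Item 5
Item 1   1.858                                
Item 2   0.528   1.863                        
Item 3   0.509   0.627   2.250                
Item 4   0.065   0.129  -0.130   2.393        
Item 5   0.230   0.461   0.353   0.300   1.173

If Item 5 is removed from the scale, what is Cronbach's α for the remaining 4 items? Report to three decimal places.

Remaining items: Item 1, Item 2, Item 3, Item 4 (k = 4).
ΣVar(i) = 1.858 + 1.863 + 2.250 + 2.393 = 8.364
total variance = 8.364 + 2 × 1.728 = 11.820
α (item deleted) = (4/3)·(1 − 8.364/11.820) = 0.390

Cronbach's α = 0.390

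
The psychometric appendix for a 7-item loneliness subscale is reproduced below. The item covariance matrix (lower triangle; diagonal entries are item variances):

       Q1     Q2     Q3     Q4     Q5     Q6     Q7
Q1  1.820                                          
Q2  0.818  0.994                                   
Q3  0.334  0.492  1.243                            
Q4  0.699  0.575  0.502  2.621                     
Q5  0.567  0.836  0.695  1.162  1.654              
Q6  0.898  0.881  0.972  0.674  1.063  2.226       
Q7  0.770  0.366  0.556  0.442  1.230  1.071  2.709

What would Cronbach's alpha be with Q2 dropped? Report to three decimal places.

α = 0.786

Remaining items: Q1, Q3, Q4, Q5, Q6, Q7 (k = 6).
Σσ²ᵢ = 1.820 + 1.243 + 2.621 + 1.654 + 2.226 + 2.709 = 12.273
σ²_T = 12.273 + 2 × 11.635 = 35.543
α (item deleted) = (6/5)·(1 − 12.273/35.543) = 0.786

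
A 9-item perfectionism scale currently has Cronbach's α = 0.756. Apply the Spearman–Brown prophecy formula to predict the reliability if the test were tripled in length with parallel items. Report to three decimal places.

Length factor m = 3
α' = m·α / (1 + (m−1)·α)
   = 3 × 0.756 / (1 + (3 − 1) × 0.756)
   = 2.2680 / 2.5120 = 0.903

predicted reliability = 0.903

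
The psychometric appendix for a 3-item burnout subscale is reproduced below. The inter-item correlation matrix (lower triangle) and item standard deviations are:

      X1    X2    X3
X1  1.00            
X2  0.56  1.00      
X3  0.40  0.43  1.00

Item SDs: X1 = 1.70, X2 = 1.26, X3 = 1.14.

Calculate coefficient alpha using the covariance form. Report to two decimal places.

α = 0.71

Σσ²ᵢ = 1.70² + 1.26² + 1.14² = 5.7772
Covariances σ_ij = r_ij · s_i · s_j:
  σ(X1,X2) = 0.56 × 1.70 × 1.26 = 1.1995
  σ(X1,X3) = 0.40 × 1.70 × 1.14 = 0.7752
  σ(X2,X3) = 0.43 × 1.26 × 1.14 = 0.6177
σ²_T = Σσ²ᵢ + 2·Σσ_ij = 5.7772 + 2 × 2.5924 = 10.9620
α = (3/2)·(1 − 5.7772/10.9620) = 0.71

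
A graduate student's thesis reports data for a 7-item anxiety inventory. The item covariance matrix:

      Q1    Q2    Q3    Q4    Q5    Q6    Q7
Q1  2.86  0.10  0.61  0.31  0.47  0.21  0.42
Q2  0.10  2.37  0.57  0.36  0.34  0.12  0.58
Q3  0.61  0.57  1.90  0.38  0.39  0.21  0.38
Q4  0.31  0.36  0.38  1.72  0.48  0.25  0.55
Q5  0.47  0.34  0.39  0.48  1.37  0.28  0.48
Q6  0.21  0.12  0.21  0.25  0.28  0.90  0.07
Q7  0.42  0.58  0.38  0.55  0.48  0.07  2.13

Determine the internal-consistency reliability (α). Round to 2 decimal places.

Σσᵢ² = 2.86 + 2.37 + 1.90 + 1.72 + 1.37 + 0.90 + 2.13 = 13.25
Sum of off-diagonal covariances = 7.56
total variance = 13.25 + 2 × 7.56 = 28.37
α = (k/(k−1))·(1 − Σσᵢ²/total variance) = (7/6)·(1 − 13.25/28.37) = 0.62

α = 0.62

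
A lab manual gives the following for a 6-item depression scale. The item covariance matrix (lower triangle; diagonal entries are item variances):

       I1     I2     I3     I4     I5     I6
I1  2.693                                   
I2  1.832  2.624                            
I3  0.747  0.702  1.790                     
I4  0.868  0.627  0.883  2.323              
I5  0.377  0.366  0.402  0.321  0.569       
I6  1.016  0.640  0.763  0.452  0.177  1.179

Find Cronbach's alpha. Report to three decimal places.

Σσ²ᵢ = 2.693 + 2.624 + 1.790 + 2.323 + 0.569 + 1.179 = 11.178
Σ_{i<j} σ_ij = 10.173
Var(T) = 11.178 + 2 × 10.173 = 31.524
α = (k/(k−1))·(1 − Σσ²ᵢ/Var(T)) = (6/5)·(1 − 11.178/31.524) = 0.774

α = 0.774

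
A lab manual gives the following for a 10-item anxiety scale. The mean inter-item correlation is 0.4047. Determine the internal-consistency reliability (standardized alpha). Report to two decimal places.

Standardized α = k·r̄ / (1 + (k−1)·r̄) = 10 × 0.4047 / (1 + 9 × 0.4047)
  = 4.0470 / 4.6423 = 0.87

α = 0.87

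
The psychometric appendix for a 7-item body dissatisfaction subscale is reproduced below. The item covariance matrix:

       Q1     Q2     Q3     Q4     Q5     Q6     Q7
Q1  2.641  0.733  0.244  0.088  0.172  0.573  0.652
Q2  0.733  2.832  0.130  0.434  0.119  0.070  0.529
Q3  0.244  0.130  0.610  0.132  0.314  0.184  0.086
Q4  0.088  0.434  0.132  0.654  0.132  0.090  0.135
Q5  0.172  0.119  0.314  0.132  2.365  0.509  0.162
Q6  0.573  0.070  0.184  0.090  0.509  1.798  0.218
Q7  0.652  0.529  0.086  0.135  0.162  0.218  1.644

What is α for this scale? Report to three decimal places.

Σσ²ᵢ = 2.641 + 2.832 + 0.610 + 0.654 + 2.365 + 1.798 + 1.644 = 12.544
Sum of the distinct covariances = 5.706
Var(T) = 12.544 + 2 × 5.706 = 23.956
α = (k/(k−1))·(1 − Σσ²ᵢ/Var(T)) = (7/6)·(1 − 12.544/23.956) = 0.556

α = 0.556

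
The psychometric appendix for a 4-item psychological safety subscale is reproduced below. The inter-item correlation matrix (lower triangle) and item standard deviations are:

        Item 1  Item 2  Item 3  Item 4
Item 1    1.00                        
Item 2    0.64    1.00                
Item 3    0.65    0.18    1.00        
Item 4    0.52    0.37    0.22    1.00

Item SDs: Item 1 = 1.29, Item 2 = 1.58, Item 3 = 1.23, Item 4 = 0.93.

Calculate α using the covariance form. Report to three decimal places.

α = 0.742

Σσ²ᵢ = 1.29² + 1.58² + 1.23² + 0.93² = 6.5383
Covariances σ_ij = r_ij · s_i · s_j:
  σ(Item 1,Item 2) = 0.64 × 1.29 × 1.58 = 1.3044
  σ(Item 1,Item 3) = 0.65 × 1.29 × 1.23 = 1.0314
  σ(Item 1,Item 4) = 0.52 × 1.29 × 0.93 = 0.6238
  σ(Item 2,Item 3) = 0.18 × 1.58 × 1.23 = 0.3498
  σ(Item 2,Item 4) = 0.37 × 1.58 × 0.93 = 0.5437
  σ(Item 3,Item 4) = 0.22 × 1.23 × 0.93 = 0.2517
σ²_T = Σσ²ᵢ + 2·Σσ_ij = 6.5383 + 2 × 4.1048 = 14.7479
α = (4/3)·(1 − 6.5383/14.7479) = 0.742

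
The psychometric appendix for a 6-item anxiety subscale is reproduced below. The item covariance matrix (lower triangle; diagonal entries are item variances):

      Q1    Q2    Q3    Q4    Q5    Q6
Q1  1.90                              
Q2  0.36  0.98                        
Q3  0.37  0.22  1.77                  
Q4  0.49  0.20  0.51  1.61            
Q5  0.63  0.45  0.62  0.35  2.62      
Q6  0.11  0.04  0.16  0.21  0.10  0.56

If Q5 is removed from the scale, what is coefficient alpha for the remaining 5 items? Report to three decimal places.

Remaining items: Q1, Q2, Q3, Q4, Q6 (k = 5).
Σσᵢ² = 1.90 + 0.98 + 1.77 + 1.61 + 0.56 = 6.82
σ²_total = 6.82 + 2 × 2.67 = 12.16
α (item deleted) = (5/4)·(1 − 6.82/12.16) = 0.549

coefficient alpha = 0.549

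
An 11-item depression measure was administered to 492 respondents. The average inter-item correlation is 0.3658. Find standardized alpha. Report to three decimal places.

Standardized α = k·r̄ / (1 + (k−1)·r̄) = 11 × 0.3658 / (1 + 10 × 0.3658)
  = 4.0238 / 4.6580 = 0.864

standardized alpha = 0.864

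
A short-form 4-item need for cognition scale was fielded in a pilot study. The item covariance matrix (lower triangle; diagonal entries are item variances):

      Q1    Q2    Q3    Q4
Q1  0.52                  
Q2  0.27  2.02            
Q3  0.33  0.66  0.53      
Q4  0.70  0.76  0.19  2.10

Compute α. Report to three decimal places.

α = 0.706

sum of item variances = 0.52 + 2.02 + 0.53 + 2.10 = 5.17
Σ_{i<j} σ_ij = 2.91
Var(T) = 5.17 + 2 × 2.91 = 10.99
α = (k/(k−1))·(1 − sum of item variances/Var(T)) = (4/3)·(1 − 5.17/10.99) = 0.706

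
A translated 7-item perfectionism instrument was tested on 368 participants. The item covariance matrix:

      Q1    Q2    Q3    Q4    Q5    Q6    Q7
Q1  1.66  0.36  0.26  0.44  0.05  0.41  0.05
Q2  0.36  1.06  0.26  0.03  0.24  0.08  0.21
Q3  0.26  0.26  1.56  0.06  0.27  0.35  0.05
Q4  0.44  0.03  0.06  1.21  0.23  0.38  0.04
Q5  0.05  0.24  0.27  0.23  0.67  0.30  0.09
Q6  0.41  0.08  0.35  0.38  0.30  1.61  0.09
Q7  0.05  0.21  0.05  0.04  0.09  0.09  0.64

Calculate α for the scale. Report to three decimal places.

α = 0.586

Σσᵢ² = 1.66 + 1.06 + 1.56 + 1.21 + 0.67 + 1.61 + 0.64 = 8.41
Sum of the distinct covariances = 4.25
Var(T) = 8.41 + 2 × 4.25 = 16.91
α = (k/(k−1))·(1 − Σσᵢ²/Var(T)) = (7/6)·(1 − 8.41/16.91) = 0.586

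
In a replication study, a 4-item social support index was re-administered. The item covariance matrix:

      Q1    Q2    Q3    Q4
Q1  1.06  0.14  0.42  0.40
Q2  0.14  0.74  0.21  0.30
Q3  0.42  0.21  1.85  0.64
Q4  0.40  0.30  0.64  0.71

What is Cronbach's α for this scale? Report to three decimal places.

ΣVar(i) = 1.06 + 0.74 + 1.85 + 0.71 = 4.36
Sum of the distinct covariances = 2.11
σ²_total = 4.36 + 2 × 2.11 = 8.58
α = (k/(k−1))·(1 − ΣVar(i)/σ²_total) = (4/3)·(1 − 4.36/8.58) = 0.656

α = 0.656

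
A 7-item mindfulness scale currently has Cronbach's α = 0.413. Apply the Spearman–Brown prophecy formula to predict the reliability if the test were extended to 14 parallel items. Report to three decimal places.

predicted reliability = 0.585

Length factor m = 14/7 = 2.0000
α' = m·α / (1 + (m−1)·α)
   = 14/7 × 0.413 / (1 + (14/7 − 1) × 0.413)
   = 0.8260 / 1.4130 = 0.585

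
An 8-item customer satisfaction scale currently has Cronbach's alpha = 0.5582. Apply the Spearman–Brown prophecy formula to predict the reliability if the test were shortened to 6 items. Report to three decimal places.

predicted reliability = 0.487

Length factor m = 6/8 = 0.7500
α' = m·α / (1 − (1−m)·α)
   = 6/8 × 0.5582 / (1 − (1 − 6/8) × 0.5582)
   = 0.4187 / 0.8604 = 0.487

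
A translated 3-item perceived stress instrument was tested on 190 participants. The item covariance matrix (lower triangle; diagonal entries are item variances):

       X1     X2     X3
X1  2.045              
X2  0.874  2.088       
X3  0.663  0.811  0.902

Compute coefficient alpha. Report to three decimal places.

α = 0.724

ΣVar(i) = 2.045 + 2.088 + 0.902 = 5.035
Σ_{i<j} σ_ij = 2.348
Var(T) = 5.035 + 2 × 2.348 = 9.731
α = (k/(k−1))·(1 − ΣVar(i)/Var(T)) = (3/2)·(1 − 5.035/9.731) = 0.724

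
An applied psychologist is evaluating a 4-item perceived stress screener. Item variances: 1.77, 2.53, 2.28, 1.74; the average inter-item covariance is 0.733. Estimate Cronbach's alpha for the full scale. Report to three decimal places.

sum of item variances = 1.77 + 2.53 + 2.28 + 1.74 = 8.32
Sum of the 6 distinct covariances = 6 × 0.733 = 4.398
σ²_T = sum of item variances + 2·Σcov = 8.32 + 2 × 4.398 = 17.116
α = (4/3)·(1 − 8.32/17.116) = 0.685

α = 0.685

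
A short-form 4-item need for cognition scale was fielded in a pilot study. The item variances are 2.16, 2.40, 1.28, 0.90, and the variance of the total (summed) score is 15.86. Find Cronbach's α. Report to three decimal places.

sum of item variances = 2.16 + 2.40 + 1.28 + 0.90 = 6.74
α = (k/(k−1))·(1 − sum of item variances/Var(T)) = (4/3)·(1 − 6.74/15.86) = 0.767

α = 0.767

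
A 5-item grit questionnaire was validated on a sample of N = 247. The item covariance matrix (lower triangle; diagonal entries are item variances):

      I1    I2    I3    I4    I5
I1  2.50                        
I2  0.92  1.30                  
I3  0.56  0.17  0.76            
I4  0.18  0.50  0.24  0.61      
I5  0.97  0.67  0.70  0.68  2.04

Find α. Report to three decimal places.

ΣVar(i) = 2.50 + 1.30 + 0.76 + 0.61 + 2.04 = 7.21
Sum of the distinct covariances = 5.59
σ²_total = 7.21 + 2 × 5.59 = 18.39
α = (k/(k−1))·(1 − ΣVar(i)/σ²_total) = (5/4)·(1 − 7.21/18.39) = 0.760

α = 0.760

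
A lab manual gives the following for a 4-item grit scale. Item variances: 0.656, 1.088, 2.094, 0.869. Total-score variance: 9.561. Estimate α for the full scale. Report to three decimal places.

α = 0.677

Σσᵢ² = 0.656 + 1.088 + 2.094 + 0.869 = 4.707
α = (k/(k−1))·(1 − Σσᵢ²/total variance) = (4/3)·(1 − 4.707/9.561) = 0.677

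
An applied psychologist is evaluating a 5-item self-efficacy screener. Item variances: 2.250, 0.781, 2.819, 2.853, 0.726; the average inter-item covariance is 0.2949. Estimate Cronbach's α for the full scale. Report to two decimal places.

Σσ²ᵢ = 2.250 + 0.781 + 2.819 + 2.853 + 0.726 = 9.429
Sum of the 10 distinct covariances = 10 × 0.2949 = 2.9490
Var(T) = Σσ²ᵢ + 2·Σcov = 9.429 + 2 × 2.9490 = 15.3270
α = (5/4)·(1 − 9.429/15.3270) = 0.48

Cronbach's α = 0.48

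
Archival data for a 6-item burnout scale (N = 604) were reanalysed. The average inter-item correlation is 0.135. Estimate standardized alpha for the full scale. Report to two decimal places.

standardized alpha = 0.48

Standardized α = k·r̄ / (1 + (k−1)·r̄) = 6 × 0.135 / (1 + 5 × 0.135)
  = 0.8100 / 1.6750 = 0.48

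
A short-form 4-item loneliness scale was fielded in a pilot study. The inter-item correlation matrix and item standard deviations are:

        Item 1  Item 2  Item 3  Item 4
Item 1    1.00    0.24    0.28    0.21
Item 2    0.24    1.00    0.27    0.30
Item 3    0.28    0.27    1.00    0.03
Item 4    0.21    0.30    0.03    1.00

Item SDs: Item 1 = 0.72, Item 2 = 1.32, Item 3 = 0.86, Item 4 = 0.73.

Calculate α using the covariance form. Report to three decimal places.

α = 0.519

Σσ²ᵢ = 0.72² + 1.32² + 0.86² + 0.73² = 3.5333
Covariances σ_ij = r_ij · s_i · s_j:
  σ(Item 1,Item 2) = 0.24 × 0.72 × 1.32 = 0.2281
  σ(Item 1,Item 3) = 0.28 × 0.72 × 0.86 = 0.1734
  σ(Item 1,Item 4) = 0.21 × 0.72 × 0.73 = 0.1104
  σ(Item 2,Item 3) = 0.27 × 1.32 × 0.86 = 0.3065
  σ(Item 2,Item 4) = 0.30 × 1.32 × 0.73 = 0.2891
  σ(Item 3,Item 4) = 0.03 × 0.86 × 0.73 = 0.0188
σ²_T = Σσ²ᵢ + 2·Σσ_ij = 3.5333 + 2 × 1.1263 = 5.7859
α = (4/3)·(1 − 3.5333/5.7859) = 0.519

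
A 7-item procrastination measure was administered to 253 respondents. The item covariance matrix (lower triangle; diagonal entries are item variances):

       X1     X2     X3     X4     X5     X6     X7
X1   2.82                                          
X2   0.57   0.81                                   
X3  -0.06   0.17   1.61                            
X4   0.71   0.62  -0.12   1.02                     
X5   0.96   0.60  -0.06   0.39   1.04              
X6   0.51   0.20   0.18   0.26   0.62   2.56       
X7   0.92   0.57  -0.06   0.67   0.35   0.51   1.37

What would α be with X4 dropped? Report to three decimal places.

α = 0.647

Remaining items: X1, X2, X3, X5, X6, X7 (k = 6).
Σσ²ᵢ = 2.82 + 0.81 + 1.61 + 1.04 + 2.56 + 1.37 = 10.21
total variance = 10.21 + 2 × 5.98 = 22.17
α (item deleted) = (6/5)·(1 − 10.21/22.17) = 0.647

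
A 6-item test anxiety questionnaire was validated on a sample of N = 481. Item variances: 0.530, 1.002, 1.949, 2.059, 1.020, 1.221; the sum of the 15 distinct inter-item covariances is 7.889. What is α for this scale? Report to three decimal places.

Σσᵢ² = 0.530 + 1.002 + 1.949 + 2.059 + 1.020 + 1.221 = 7.781
Sum of distinct covariances = 7.889
total variance = Σσᵢ² + 2·Σcov = 7.781 + 2 × 7.889 = 23.559
α = (6/5)·(1 − 7.781/23.559) = 0.804

α = 0.804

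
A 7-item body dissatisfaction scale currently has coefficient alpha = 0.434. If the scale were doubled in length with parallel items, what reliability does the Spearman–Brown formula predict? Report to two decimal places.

predicted reliability = 0.61

Length factor m = 2
α' = m·α / (1 + (m−1)·α)
   = 2 × 0.434 / (1 + (2 − 1) × 0.434)
   = 0.8680 / 1.4340 = 0.61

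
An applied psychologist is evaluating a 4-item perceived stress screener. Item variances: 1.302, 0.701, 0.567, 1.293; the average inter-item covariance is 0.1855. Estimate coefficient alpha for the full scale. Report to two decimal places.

α = 0.49

Σσᵢ² = 1.302 + 0.701 + 0.567 + 1.293 = 3.863
Sum of the 6 distinct covariances = 6 × 0.1855 = 1.1130
Var(T) = Σσᵢ² + 2·Σcov = 3.863 + 2 × 1.1130 = 6.0890
α = (4/3)·(1 − 3.863/6.0890) = 0.49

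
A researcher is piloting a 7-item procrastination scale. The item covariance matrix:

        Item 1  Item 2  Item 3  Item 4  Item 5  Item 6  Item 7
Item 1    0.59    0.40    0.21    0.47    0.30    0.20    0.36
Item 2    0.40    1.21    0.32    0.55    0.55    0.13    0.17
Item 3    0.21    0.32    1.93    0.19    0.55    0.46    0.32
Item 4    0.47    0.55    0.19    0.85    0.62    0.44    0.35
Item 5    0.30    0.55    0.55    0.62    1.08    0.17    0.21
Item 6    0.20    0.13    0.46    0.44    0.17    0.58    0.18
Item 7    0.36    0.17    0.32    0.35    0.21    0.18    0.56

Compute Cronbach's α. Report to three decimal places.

Σσᵢ² = 0.59 + 1.21 + 1.93 + 0.85 + 1.08 + 0.58 + 0.56 = 6.80
Sum of the distinct covariances = 7.15
σ²_T = 6.80 + 2 × 7.15 = 21.10
α = (k/(k−1))·(1 − Σσᵢ²/σ²_T) = (7/6)·(1 − 6.80/21.10) = 0.791

Cronbach's α = 0.791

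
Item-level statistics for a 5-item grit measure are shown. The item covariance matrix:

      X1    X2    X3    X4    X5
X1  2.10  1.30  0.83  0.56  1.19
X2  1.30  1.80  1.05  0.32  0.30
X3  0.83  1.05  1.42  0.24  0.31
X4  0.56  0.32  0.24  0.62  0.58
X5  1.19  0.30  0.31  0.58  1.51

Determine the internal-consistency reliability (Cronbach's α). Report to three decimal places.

Cronbach's α = 0.802

Σσᵢ² = 2.10 + 1.80 + 1.42 + 0.62 + 1.51 = 7.45
Sum of off-diagonal covariances = 6.68
σ²_total = 7.45 + 2 × 6.68 = 20.81
α = (k/(k−1))·(1 − Σσᵢ²/σ²_total) = (5/4)·(1 − 7.45/20.81) = 0.802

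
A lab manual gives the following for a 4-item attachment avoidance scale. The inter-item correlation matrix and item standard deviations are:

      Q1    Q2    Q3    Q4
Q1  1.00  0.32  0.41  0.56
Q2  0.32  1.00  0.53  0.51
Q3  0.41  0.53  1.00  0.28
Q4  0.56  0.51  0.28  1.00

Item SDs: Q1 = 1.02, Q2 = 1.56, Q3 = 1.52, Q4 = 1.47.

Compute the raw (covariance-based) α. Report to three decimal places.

Σσ²ᵢ = 1.02² + 1.56² + 1.52² + 1.47² = 7.9453
Covariances σ_ij = r_ij · s_i · s_j:
  σ(Q1,Q2) = 0.32 × 1.02 × 1.56 = 0.5092
  σ(Q1,Q3) = 0.41 × 1.02 × 1.52 = 0.6357
  σ(Q1,Q4) = 0.56 × 1.02 × 1.47 = 0.8397
  σ(Q2,Q3) = 0.53 × 1.56 × 1.52 = 1.2567
  σ(Q2,Q4) = 0.51 × 1.56 × 1.47 = 1.1695
  σ(Q3,Q4) = 0.28 × 1.52 × 1.47 = 0.6256
σ²_T = Σσ²ᵢ + 2·Σσ_ij = 7.9453 + 2 × 5.0364 = 18.0181
α = (4/3)·(1 − 7.9453/18.0181) = 0.745

α = 0.745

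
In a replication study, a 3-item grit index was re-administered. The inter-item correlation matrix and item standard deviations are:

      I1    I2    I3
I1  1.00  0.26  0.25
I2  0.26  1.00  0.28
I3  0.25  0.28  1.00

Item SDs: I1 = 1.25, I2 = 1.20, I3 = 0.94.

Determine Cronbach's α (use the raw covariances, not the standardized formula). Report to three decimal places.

α = 0.510

Σσ²ᵢ = 1.25² + 1.20² + 0.94² = 3.8861
Covariances σ_ij = r_ij · s_i · s_j:
  σ(I1,I2) = 0.26 × 1.25 × 1.20 = 0.3900
  σ(I1,I3) = 0.25 × 1.25 × 0.94 = 0.2937
  σ(I2,I3) = 0.28 × 1.20 × 0.94 = 0.3158
σ²_T = Σσ²ᵢ + 2·Σσ_ij = 3.8861 + 2 × 0.9995 = 5.8851
α = (3/2)·(1 − 3.8861/5.8851) = 0.510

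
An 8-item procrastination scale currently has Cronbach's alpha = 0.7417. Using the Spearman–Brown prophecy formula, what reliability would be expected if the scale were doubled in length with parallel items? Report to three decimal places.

predicted reliability = 0.852

Length factor m = 2
α' = m·α / (1 + (m−1)·α)
   = 2 × 0.7417 / (1 + (2 − 1) × 0.7417)
   = 1.4834 / 1.7417 = 0.852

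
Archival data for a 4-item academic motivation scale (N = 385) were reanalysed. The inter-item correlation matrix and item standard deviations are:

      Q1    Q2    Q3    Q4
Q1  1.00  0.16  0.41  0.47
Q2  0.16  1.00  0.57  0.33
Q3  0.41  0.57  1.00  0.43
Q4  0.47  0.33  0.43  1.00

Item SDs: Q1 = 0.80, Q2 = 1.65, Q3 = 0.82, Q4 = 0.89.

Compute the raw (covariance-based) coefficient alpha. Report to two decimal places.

coefficient alpha = 0.66

Σσ²ᵢ = 0.80² + 1.65² + 0.82² + 0.89² = 4.8270
Covariances σ_ij = r_ij · s_i · s_j:
  σ(Q1,Q2) = 0.16 × 0.80 × 1.65 = 0.2112
  σ(Q1,Q3) = 0.41 × 0.80 × 0.82 = 0.2690
  σ(Q1,Q4) = 0.47 × 0.80 × 0.89 = 0.3346
  σ(Q2,Q3) = 0.57 × 1.65 × 0.82 = 0.7712
  σ(Q2,Q4) = 0.33 × 1.65 × 0.89 = 0.4846
  σ(Q3,Q4) = 0.43 × 0.82 × 0.89 = 0.3138
σ²_T = Σσ²ᵢ + 2·Σσ_ij = 4.8270 + 2 × 2.3844 = 9.5958
α = (4/3)·(1 − 4.8270/9.5958) = 0.66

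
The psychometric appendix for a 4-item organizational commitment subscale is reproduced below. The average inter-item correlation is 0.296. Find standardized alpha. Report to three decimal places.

Standardized α = k·r̄ / (1 + (k−1)·r̄) = 4 × 0.296 / (1 + 3 × 0.296)
  = 1.1840 / 1.8880 = 0.627

standardized alpha = 0.627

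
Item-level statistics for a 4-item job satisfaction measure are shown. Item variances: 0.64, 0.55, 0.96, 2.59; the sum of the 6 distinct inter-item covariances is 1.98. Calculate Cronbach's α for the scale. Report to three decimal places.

α = 0.607

sum of item variances = 0.64 + 0.55 + 0.96 + 2.59 = 4.74
Sum of distinct covariances = 1.98
σ²_T = sum of item variances + 2·Σcov = 4.74 + 2 × 1.98 = 8.70
α = (4/3)·(1 − 4.74/8.70) = 0.607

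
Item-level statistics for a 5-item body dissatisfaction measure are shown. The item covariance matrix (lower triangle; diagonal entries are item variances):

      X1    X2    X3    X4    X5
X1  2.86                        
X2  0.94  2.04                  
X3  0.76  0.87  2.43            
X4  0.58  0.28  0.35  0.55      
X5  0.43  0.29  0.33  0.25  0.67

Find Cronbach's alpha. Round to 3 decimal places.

α = 0.679

Σσᵢ² = 2.86 + 2.04 + 2.43 + 0.55 + 0.67 = 8.55
Sum of the distinct covariances = 5.08
Var(T) = 8.55 + 2 × 5.08 = 18.71
α = (k/(k−1))·(1 − Σσᵢ²/Var(T)) = (5/4)·(1 − 8.55/18.71) = 0.679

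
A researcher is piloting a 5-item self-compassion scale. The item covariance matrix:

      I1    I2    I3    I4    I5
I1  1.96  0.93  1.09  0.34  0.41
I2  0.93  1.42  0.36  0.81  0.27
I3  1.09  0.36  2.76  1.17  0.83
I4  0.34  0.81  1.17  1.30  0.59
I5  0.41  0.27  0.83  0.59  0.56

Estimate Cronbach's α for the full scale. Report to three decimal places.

Cronbach's α = 0.787

Σσᵢ² = 1.96 + 1.42 + 2.76 + 1.30 + 0.56 = 8.00
Sum of the distinct covariances = 6.80
total variance = 8.00 + 2 × 6.80 = 21.60
α = (k/(k−1))·(1 − Σσᵢ²/total variance) = (5/4)·(1 − 8.00/21.60) = 0.787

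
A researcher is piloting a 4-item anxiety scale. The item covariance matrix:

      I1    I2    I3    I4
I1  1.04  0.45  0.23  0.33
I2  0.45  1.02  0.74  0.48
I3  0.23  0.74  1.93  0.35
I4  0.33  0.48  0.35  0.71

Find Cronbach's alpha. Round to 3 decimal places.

Cronbach's alpha = 0.698

Σσ²ᵢ = 1.04 + 1.02 + 1.93 + 0.71 = 4.70
Σ_{i<j} σ_ij = 2.58
σ²_total = 4.70 + 2 × 2.58 = 9.86
α = (k/(k−1))·(1 − Σσ²ᵢ/σ²_total) = (4/3)·(1 − 4.70/9.86) = 0.698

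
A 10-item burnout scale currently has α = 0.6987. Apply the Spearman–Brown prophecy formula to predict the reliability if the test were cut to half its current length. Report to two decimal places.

predicted reliability = 0.54

Length factor m = 1/2
α' = m·α / (1 − (1−m)·α)
   = 1/2 × 0.6987 / (1 − (1 − 1/2) × 0.6987)
   = 0.3493 / 0.6506 = 0.54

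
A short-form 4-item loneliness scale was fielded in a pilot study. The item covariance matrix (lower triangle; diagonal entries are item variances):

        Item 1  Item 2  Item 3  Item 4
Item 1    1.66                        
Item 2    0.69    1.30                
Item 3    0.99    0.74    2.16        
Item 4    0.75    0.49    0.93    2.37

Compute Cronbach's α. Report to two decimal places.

Cronbach's α = 0.73

Σσ²ᵢ = 1.66 + 1.30 + 2.16 + 2.37 = 7.49
Sum of off-diagonal covariances = 4.59
total variance = 7.49 + 2 × 4.59 = 16.67
α = (k/(k−1))·(1 − Σσ²ᵢ/total variance) = (4/3)·(1 − 7.49/16.67) = 0.73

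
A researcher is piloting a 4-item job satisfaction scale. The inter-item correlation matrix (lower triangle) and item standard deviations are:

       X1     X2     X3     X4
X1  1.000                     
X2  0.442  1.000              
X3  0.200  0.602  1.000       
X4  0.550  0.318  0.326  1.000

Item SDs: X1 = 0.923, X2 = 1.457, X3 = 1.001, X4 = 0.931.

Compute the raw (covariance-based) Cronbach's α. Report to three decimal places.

α = 0.723

Σσ²ᵢ = 0.923² + 1.457² + 1.001² + 0.931² = 4.8435
Covariances σ_ij = r_ij · s_i · s_j:
  σ(X1,X2) = 0.442 × 0.923 × 1.457 = 0.5944
  σ(X1,X3) = 0.200 × 0.923 × 1.001 = 0.1848
  σ(X1,X4) = 0.550 × 0.923 × 0.931 = 0.4726
  σ(X2,X3) = 0.602 × 1.457 × 1.001 = 0.8780
  σ(X2,X4) = 0.318 × 1.457 × 0.931 = 0.4314
  σ(X3,X4) = 0.326 × 1.001 × 0.931 = 0.3038
σ²_T = Σσ²ᵢ + 2·Σσ_ij = 4.8435 + 2 × 2.8650 = 10.5735
α = (4/3)·(1 − 4.8435/10.5735) = 0.723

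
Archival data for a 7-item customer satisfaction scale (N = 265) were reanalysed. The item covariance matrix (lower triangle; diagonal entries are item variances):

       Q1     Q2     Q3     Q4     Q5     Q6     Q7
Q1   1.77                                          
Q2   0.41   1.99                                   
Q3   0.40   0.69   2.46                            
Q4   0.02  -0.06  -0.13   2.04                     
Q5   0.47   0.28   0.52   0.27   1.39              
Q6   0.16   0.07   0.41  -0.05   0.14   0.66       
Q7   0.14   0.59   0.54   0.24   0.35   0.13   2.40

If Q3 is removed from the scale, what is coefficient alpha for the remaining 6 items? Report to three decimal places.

coefficient alpha = 0.458

Remaining items: Q1, Q2, Q4, Q5, Q6, Q7 (k = 6).
Σσᵢ² = 1.77 + 1.99 + 2.04 + 1.39 + 0.66 + 2.40 = 10.25
σ²_T = 10.25 + 2 × 3.16 = 16.57
α (item deleted) = (6/5)·(1 − 10.25/16.57) = 0.458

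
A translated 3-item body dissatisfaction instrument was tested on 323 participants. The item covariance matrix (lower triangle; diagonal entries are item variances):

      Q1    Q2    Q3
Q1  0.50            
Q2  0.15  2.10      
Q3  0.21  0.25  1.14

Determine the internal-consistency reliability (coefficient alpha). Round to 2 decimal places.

coefficient alpha = 0.37

Σσ²ᵢ = 0.50 + 2.10 + 1.14 = 3.74
Sum of the distinct covariances = 0.61
σ²_total = 3.74 + 2 × 0.61 = 4.96
α = (k/(k−1))·(1 − Σσ²ᵢ/σ²_total) = (3/2)·(1 − 3.74/4.96) = 0.37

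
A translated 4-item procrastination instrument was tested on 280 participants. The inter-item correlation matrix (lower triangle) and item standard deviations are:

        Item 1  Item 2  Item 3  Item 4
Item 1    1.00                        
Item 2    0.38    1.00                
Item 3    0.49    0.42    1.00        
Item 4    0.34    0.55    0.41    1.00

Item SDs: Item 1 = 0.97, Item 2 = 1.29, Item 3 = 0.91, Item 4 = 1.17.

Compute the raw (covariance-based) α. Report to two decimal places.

Σσ²ᵢ = 0.97² + 1.29² + 0.91² + 1.17² = 4.8020
Covariances σ_ij = r_ij · s_i · s_j:
  σ(Item 1,Item 2) = 0.38 × 0.97 × 1.29 = 0.4755
  σ(Item 1,Item 3) = 0.49 × 0.97 × 0.91 = 0.4325
  σ(Item 1,Item 4) = 0.34 × 0.97 × 1.17 = 0.3859
  σ(Item 2,Item 3) = 0.42 × 1.29 × 0.91 = 0.4930
  σ(Item 2,Item 4) = 0.55 × 1.29 × 1.17 = 0.8301
  σ(Item 3,Item 4) = 0.41 × 0.91 × 1.17 = 0.4365
σ²_T = Σσ²ᵢ + 2·Σσ_ij = 4.8020 + 2 × 3.0535 = 10.9090
α = (4/3)·(1 − 4.8020/10.9090) = 0.75

α = 0.75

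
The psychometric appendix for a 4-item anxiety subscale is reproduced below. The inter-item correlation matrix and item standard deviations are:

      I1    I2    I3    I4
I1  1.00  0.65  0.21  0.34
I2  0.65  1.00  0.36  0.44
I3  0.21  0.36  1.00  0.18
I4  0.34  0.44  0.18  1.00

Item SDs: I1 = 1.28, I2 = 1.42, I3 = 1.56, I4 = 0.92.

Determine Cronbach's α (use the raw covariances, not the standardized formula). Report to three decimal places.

Cronbach's α = 0.682

Σσ²ᵢ = 1.28² + 1.42² + 1.56² + 0.92² = 6.9348
Covariances σ_ij = r_ij · s_i · s_j:
  σ(I1,I2) = 0.65 × 1.28 × 1.42 = 1.1814
  σ(I1,I3) = 0.21 × 1.28 × 1.56 = 0.4193
  σ(I1,I4) = 0.34 × 1.28 × 0.92 = 0.4004
  σ(I2,I3) = 0.36 × 1.42 × 1.56 = 0.7975
  σ(I2,I4) = 0.44 × 1.42 × 0.92 = 0.5748
  σ(I3,I4) = 0.18 × 1.56 × 0.92 = 0.2583
σ²_T = Σσ²ᵢ + 2·Σσ_ij = 6.9348 + 2 × 3.6317 = 14.1982
α = (4/3)·(1 − 6.9348/14.1982) = 0.682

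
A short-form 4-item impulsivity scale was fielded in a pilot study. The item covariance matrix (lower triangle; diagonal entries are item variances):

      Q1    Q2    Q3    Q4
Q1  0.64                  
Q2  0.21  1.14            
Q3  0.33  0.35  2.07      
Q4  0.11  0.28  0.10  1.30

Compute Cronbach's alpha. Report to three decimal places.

Cronbach's alpha = 0.465

sum of item variances = 0.64 + 1.14 + 2.07 + 1.30 = 5.15
Sum of the distinct covariances = 1.38
σ²_T = 5.15 + 2 × 1.38 = 7.91
α = (k/(k−1))·(1 − sum of item variances/σ²_T) = (4/3)·(1 − 5.15/7.91) = 0.465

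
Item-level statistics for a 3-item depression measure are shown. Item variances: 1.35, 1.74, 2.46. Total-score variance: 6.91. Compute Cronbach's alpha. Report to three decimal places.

ΣVar(i) = 1.35 + 1.74 + 2.46 = 5.55
α = (k/(k−1))·(1 − ΣVar(i)/σ²_total) = (3/2)·(1 − 5.55/6.91) = 0.295

Cronbach's alpha = 0.295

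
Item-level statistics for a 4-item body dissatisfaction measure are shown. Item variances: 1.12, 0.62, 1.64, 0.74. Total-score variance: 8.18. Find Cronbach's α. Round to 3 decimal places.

α = 0.662

Σσ²ᵢ = 1.12 + 0.62 + 1.64 + 0.74 = 4.12
α = (k/(k−1))·(1 − Σσ²ᵢ/total variance) = (4/3)·(1 − 4.12/8.18) = 0.662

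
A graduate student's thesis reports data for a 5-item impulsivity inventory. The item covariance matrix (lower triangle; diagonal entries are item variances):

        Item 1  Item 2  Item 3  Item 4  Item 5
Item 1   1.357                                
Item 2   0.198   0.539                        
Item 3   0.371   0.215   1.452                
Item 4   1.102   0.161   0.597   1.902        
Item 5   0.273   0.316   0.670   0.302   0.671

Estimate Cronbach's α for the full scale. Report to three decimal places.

Σσᵢ² = 1.357 + 0.539 + 1.452 + 1.902 + 0.671 = 5.921
Sum of the distinct covariances = 4.205
σ²_T = 5.921 + 2 × 4.205 = 14.331
α = (k/(k−1))·(1 − Σσᵢ²/σ²_T) = (5/4)·(1 − 5.921/14.331) = 0.734

α = 0.734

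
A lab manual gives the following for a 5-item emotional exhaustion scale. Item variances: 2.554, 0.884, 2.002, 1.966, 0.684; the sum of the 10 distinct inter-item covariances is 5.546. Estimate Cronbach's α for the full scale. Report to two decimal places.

α = 0.72

Σσ²ᵢ = 2.554 + 0.884 + 2.002 + 1.966 + 0.684 = 8.090
Sum of distinct covariances = 5.546
σ²_total = Σσ²ᵢ + 2·Σcov = 8.090 + 2 × 5.546 = 19.182
α = (5/4)·(1 − 8.090/19.182) = 0.72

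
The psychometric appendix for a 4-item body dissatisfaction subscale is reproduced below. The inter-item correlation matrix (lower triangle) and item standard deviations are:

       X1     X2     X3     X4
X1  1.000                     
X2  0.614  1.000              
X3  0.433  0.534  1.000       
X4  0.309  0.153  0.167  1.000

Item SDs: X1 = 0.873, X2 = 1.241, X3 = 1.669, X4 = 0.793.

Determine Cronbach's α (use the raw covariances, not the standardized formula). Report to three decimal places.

Σσ²ᵢ = 0.873² + 1.241² + 1.669² + 0.793² = 5.7166
Covariances σ_ij = r_ij · s_i · s_j:
  σ(X1,X2) = 0.614 × 0.873 × 1.241 = 0.6652
  σ(X1,X3) = 0.433 × 0.873 × 1.669 = 0.6309
  σ(X1,X4) = 0.309 × 0.873 × 0.793 = 0.2139
  σ(X2,X3) = 0.534 × 1.241 × 1.669 = 1.1060
  σ(X2,X4) = 0.153 × 1.241 × 0.793 = 0.1506
  σ(X3,X4) = 0.167 × 1.669 × 0.793 = 0.2210
σ²_T = Σσ²ᵢ + 2·Σσ_ij = 5.7166 + 2 × 2.9876 = 11.6918
α = (4/3)·(1 − 5.7166/11.6918) = 0.681

α = 0.681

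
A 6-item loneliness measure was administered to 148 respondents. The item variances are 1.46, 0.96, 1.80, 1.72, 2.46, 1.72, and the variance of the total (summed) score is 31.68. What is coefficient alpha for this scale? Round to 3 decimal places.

coefficient alpha = 0.817

ΣVar(i) = 1.46 + 0.96 + 1.80 + 1.72 + 2.46 + 1.72 = 10.12
α = (k/(k−1))·(1 − ΣVar(i)/σ²_T) = (6/5)·(1 − 10.12/31.68) = 0.817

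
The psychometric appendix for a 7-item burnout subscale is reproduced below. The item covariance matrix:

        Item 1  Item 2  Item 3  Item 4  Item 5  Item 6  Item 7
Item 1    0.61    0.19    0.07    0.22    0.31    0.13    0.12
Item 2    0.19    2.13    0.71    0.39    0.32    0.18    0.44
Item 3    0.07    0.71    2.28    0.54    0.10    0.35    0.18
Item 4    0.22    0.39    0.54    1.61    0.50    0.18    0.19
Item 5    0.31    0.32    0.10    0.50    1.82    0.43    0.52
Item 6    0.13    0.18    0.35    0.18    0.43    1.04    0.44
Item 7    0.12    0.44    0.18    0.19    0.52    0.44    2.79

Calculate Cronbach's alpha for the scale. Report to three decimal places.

Σσ²ᵢ = 0.61 + 2.13 + 2.28 + 1.61 + 1.82 + 1.04 + 2.79 = 12.28
Σ_{i<j} σ_ij = 6.51
σ²_T = 12.28 + 2 × 6.51 = 25.30
α = (k/(k−1))·(1 − Σσ²ᵢ/σ²_T) = (7/6)·(1 − 12.28/25.30) = 0.600

Cronbach's alpha = 0.600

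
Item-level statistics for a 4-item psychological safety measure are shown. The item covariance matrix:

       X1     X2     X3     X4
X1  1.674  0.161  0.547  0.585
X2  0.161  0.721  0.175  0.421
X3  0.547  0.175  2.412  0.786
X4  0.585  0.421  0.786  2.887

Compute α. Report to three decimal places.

Σσᵢ² = 1.674 + 0.721 + 2.412 + 2.887 = 7.694
Sum of off-diagonal covariances = 2.675
σ²_total = 7.694 + 2 × 2.675 = 13.044
α = (k/(k−1))·(1 − Σσᵢ²/σ²_total) = (4/3)·(1 − 7.694/13.044) = 0.547

α = 0.547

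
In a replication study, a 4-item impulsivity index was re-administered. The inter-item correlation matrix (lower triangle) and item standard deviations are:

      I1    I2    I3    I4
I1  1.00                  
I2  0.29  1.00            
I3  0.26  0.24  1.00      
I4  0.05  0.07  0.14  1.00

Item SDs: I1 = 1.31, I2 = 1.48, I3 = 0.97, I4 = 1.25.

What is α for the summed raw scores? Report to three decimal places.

α = 0.447

Σσ²ᵢ = 1.31² + 1.48² + 0.97² + 1.25² = 6.4099
Covariances σ_ij = r_ij · s_i · s_j:
  σ(I1,I2) = 0.29 × 1.31 × 1.48 = 0.5623
  σ(I1,I3) = 0.26 × 1.31 × 0.97 = 0.3304
  σ(I1,I4) = 0.05 × 1.31 × 1.25 = 0.0819
  σ(I2,I3) = 0.24 × 1.48 × 0.97 = 0.3445
  σ(I2,I4) = 0.07 × 1.48 × 1.25 = 0.1295
  σ(I3,I4) = 0.14 × 0.97 × 1.25 = 0.1698
σ²_T = Σσ²ᵢ + 2·Σσ_ij = 6.4099 + 2 × 1.6184 = 9.6467
α = (4/3)·(1 − 6.4099/9.6467) = 0.447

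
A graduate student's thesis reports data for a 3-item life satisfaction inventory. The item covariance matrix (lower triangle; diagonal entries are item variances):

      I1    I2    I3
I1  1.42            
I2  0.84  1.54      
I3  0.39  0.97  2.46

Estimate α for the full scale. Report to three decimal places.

α = 0.672

sum of item variances = 1.42 + 1.54 + 2.46 = 5.42
Sum of the distinct covariances = 2.20
σ²_T = 5.42 + 2 × 2.20 = 9.82
α = (k/(k−1))·(1 − sum of item variances/σ²_T) = (3/2)·(1 − 5.42/9.82) = 0.672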